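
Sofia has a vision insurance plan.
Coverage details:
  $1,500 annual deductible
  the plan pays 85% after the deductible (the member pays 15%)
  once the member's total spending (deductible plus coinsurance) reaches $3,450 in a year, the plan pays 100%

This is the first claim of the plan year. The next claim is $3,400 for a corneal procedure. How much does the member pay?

Deductible not yet touched, so the first $1,500 of the bill goes to the deductible.
After the $1,500 deductible portion, $3,400 − $1,500 = $1,900 is subject to coinsurance.
Coinsurance: $1,900 × 15% = $285.
Member responsibility before any cap: $1,500 + $285 = $1,785.
Year-to-date out-of-pocket becomes $0 + $1,785 = $1,785, still under the $3,450 maximum, so no cap applies.

$1,785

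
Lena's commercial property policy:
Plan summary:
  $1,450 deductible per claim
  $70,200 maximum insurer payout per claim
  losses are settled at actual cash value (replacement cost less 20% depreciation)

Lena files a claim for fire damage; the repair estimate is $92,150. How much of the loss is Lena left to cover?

At 20% depreciation, ACV = $92,150 − $18,430 = $73,720.
Subtract the deductible: $73,720 − $1,450 = $72,270.
The $70,200 per-incident cap binds; insurer pays $70,200.
The business bears the rest of the original loss: $92,150 − $70,200 = $21,950.

$21,950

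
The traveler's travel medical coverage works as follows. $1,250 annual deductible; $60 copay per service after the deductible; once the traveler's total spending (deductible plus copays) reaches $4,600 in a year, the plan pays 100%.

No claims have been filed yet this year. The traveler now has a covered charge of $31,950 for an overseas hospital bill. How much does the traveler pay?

The full $1,250 deductible is still open; $1,250 of this bill applies to it.
That leaves $31,950 − $1,250 = $30,700 for the copay.
Copay on this service: $60.
That puts the traveler's cost at $1,250 + $60 = $1,310 before any cap.
Cumulative spending $0 + $1,310 = $1,310 stays under the $4,600 maximum.

$1,310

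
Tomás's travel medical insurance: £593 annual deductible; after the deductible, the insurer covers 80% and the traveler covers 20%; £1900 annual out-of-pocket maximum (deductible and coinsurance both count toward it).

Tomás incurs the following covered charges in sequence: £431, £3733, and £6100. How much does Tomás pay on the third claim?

Claim 1 — £431: all of it applies to the deductible. Cost to traveler: £431. OOP to date £431.
Claim 2 — £3733: £162 finishes the deductible; £3571 goes to coinsurance; coinsurance £3571 × 20% = £714.20. Cost to traveler: £876.20. OOP to date £1307.20.
Claim 3 — £6100: deductible already satisfied, so traveler's share is 20% × £6100 = £1220. OOP would hit £2527.20 > £1900, so the cap limits the traveler to £1900 − £1307.20 = £592.80.

£592.80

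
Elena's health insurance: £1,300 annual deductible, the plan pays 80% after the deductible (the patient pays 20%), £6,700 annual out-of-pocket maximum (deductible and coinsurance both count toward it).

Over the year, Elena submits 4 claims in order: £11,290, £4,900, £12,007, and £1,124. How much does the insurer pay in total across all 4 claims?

£22,621

Claim 1 — £11,290: £1,300 finishes the deductible; £9,990 goes to coinsurance; patient's 20% is £1,998. Patient owes £3,298 (running OOP £3,298). Insurer: £11,290 − £3,298 = £7,992.
Claim 2 — £4,900: deductible already satisfied, so patient's share is 20% × £4,900 = £980. Cost to patient: £980. OOP to date £4,278. Plan pays £4,900 − £980 = £3,920.
Claim 3 — £12,007: deductible met; 20% of £12,007 = £2,401.40. Patient pays £2,401.40; OOP now £6,679.40. Plan pays £12,007 − £2,401.40 = £9,605.60.
Claim 4 — £1,124: 20% coinsurance on £1,124 = £224.80. Adding that to £6,679.40 gives £6,904.20, past the £6,700 cap; patient pays only £6,700 − £6,679.40 = £20.60. Plan pays £1,124 − £20.60 = £1,103.40.
Insurer total: £7,992 + £3,920 + £9,605.60 + £1,103.40 = £22,621.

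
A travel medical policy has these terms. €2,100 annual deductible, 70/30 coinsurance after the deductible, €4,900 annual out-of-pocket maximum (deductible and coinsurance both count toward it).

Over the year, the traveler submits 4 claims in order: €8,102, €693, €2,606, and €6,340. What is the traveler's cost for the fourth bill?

#1 (€8,102): €2,100 finishes the deductible; €6,002 goes to coinsurance; 30% of €6,002 = €1,800.60. Traveler owes €3,900.60 (running OOP €3,900.60).
#2 (€693): 30% coinsurance on €693 = €207.90. Cost to traveler: €207.90. OOP to date €4,108.50.
#3 (€2,606): deductible already satisfied, so traveler's share is 30% × €2,606 = €781.80. Traveler owes €781.80 (running OOP €4,890.30).
#4 (€6,340): 30% coinsurance on €6,340 = €1,902. That would push OOP to €6,792.30, over the €4,900 cap, so traveler pays €4,900 − €4,890.30 = €9.70.

€9.70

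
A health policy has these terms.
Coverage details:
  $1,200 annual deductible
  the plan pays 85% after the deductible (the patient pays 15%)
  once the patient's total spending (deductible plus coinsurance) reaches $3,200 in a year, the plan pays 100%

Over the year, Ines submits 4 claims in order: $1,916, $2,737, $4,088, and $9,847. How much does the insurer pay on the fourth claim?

$8,978.15

Bill 1, $1,916: $1,200 to deductible, leaving $716; coinsurance $716 × 15% = $107.40. Patient pays $1,307.40; OOP now $1,307.40. Plan pays $1,916 − $1,307.40 = $608.60.
Bill 2, $2,737: 15% coinsurance on $2,737 = $410.55. Cost to patient: $410.55. OOP to date $1,717.95. Insurer: $2,737 − $410.55 = $2,326.45.
Bill 3, $4,088: deductible already satisfied, so patient's share is 15% × $4,088 = $613.20. Patient pays $613.20; OOP now $2,331.15. Insurer: $4,088 − $613.20 = $3,474.80.
Bill 4, $9,847: 15% coinsurance on $9,847 = $1,477.05. OOP would hit $3,808.20 > $3,200, so the cap limits the patient to $3,200 − $2,331.15 = $868.85. Insurer: $9,847 − $868.85 = $8,978.15.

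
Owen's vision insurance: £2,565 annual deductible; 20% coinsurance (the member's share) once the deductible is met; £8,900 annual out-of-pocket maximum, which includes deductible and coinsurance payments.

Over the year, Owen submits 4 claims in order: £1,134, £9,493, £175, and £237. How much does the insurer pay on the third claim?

Bill 1, £1,134: entire amount goes to the deductible. Member pays £1,134; OOP now £1,134. Plan pays £1,134 − £1,134 = £0.
Bill 2, £9,493: £1,431 finishes the deductible; £8,062 goes to coinsurance; coinsurance £8,062 × 20% = £1,612.40. Member owes £3,043.40 (running OOP £4,177.40). Insurer: £9,493 − £3,043.40 = £6,449.60.
Bill 3, £175: deductible met; 20% of £175 = £35. Member pays £35; OOP now £4,212.40. Plan pays £175 − £35 = £140.

£140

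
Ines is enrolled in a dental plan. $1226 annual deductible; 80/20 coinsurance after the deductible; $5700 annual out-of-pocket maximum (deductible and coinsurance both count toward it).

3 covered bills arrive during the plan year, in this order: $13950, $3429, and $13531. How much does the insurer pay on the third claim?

$12287.60

Claim 1 ($13950): deductible takes $1226, $12724 remains; coinsurance $12724 × 20% = $2544.80. Patient owes $3770.80 (running OOP $3770.80). Plan pays $13950 − $3770.80 = $10179.20.
Claim 2 ($3429): deductible already satisfied, so patient's share is 20% × $3429 = $685.80. Patient pays $685.80; OOP now $4456.60. Insurer: $3429 − $685.80 = $2743.20.
Claim 3 ($13531): deductible met; 20% of $13531 = $2706.20. That would push OOP to $7162.80, over the $5700 cap, so patient pays $5700 − $4456.60 = $1243.40. Plan pays $13531 − $1243.40 = $12287.60.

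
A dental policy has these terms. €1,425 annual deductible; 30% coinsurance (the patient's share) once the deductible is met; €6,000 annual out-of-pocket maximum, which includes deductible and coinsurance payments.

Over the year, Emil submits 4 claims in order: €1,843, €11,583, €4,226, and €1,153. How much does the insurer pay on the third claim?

Claim 1 — €1,843: deductible takes €1,425, €418 remains; patient's 30% is €125.40. Patient owes €1,550.40 (running OOP €1,550.40). Insurer: €1,843 − €1,550.40 = €292.60.
Claim 2 — €11,583: deductible met; 30% of €11,583 = €3,474.90. Patient owes €3,474.90 (running OOP €5,025.30). Plan pays €11,583 − €3,474.90 = €8,108.10.
Claim 3 — €4,226: deductible already satisfied, so patient's share is 30% × €4,226 = €1,267.80. Adding that to €5,025.30 gives €6,293.10, past the €6,000 cap; patient pays only €6,000 − €5,025.30 = €974.70. Plan pays €4,226 − €974.70 = €3,251.30.

€3,251.30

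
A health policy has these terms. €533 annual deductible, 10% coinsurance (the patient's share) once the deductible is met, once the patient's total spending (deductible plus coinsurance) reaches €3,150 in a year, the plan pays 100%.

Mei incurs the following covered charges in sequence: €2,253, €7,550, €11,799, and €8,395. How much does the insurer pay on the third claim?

Claim 1 — €2,253: €533 to deductible, leaving €1,720; 10% of €1,720 = €172. Cost to patient: €705. OOP to date €705. Insurer: €2,253 − €705 = €1,548.
Claim 2 — €7,550: deductible met; 10% of €7,550 = €755. Patient pays €755; OOP now €1,460. Plan pays €7,550 − €755 = €6,795.
Claim 3 — €11,799: deductible met; 10% of €11,799 = €1,179.90. Patient owes €1,179.90 (running OOP €2,639.90). Insurer: €11,799 − €1,179.90 = €10,619.10.

€10,619.10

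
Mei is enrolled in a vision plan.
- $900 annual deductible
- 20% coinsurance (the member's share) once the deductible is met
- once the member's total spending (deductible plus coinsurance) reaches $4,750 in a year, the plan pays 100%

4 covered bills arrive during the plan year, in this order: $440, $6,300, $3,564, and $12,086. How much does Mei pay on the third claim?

$712.80

#1 ($440): fully absorbed by the deductible. Cost to member: $440. OOP to date $440.
#2 ($6,300): deductible takes $460, $5,840 remains; 20% of $5,840 = $1,168. Member owes $1,628 (running OOP $2,068).
#3 ($3,564): deductible met; 20% of $3,564 = $712.80. Cost to member: $712.80. OOP to date $2,780.80.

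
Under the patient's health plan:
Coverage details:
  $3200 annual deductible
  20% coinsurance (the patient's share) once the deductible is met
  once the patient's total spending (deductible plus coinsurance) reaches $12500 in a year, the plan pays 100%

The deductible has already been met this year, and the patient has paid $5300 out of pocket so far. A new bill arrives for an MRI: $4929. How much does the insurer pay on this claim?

The deductible is already satisfied, so the full bill goes to coinsurance.
20% of $4929 = $985.80 falls to the patient.
Total out-of-pocket so far would be $5300 + $985.80 = $6285.80, below the $12500 cap — no reduction.
The insurer covers the remainder: $4929 − $985.80 = $3943.20.

$3943.20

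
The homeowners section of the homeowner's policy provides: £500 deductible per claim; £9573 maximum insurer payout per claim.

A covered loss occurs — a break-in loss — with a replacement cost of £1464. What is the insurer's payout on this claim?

After the deductible, £1464 − £500 = £964 remains.
£964 ≤ £9573, so the limit doesn't bind; insurer pays £964.

£964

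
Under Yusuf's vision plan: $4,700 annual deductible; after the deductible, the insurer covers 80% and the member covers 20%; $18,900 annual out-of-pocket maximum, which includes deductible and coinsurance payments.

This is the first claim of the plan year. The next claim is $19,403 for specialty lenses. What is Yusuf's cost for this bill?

Nothing has been paid toward the $4,700 deductible, so the first $4,700 of this charge is applied there.
The remaining $14,703 (= $19,403 − $4,700) moves to coinsurance.
20% of $14,703 = $2,940.60 falls to the member.
So the member owes $4,700 + $2,940.60 = $7,640.60 before any cap.
Cumulative spending $0 + $7,640.60 = $7,640.60 stays under the $18,900 maximum.

$7,640.60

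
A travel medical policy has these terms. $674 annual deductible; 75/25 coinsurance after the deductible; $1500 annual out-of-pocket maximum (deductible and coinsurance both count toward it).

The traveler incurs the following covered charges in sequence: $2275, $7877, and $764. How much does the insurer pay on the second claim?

Claim 1 — $2275: deductible takes $674, $1601 remains; 25% of $1601 = $400.25. Traveler owes $1074.25 (running OOP $1074.25). Insurer: $2275 − $1074.25 = $1200.75.
Claim 2 — $7877: deductible already satisfied, so traveler's share is 25% × $7877 = $1969.25. That would push OOP to $3043.50, over the $1500 cap, so traveler pays $1500 − $1074.25 = $425.75. Plan pays $7877 − $425.75 = $7451.25.

$7451.25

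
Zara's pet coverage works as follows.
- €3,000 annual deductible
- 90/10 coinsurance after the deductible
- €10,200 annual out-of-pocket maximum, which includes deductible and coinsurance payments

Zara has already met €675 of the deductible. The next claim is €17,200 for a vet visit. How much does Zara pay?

Remaining deductible: €3,000 − €675 = €2,325.
After the €2,325 deductible portion, €17,200 − €2,325 = €14,875 is subject to coinsurance.
Owner's 10% share of €14,875 is €1,487.50.
Owner responsibility before any cap: €2,325 + €1,487.50 = €3,812.50.
Year-to-date out-of-pocket becomes €675 + €3,812.50 = €4,487.50, still under the €10,200 maximum, so no cap applies.

€3,812.50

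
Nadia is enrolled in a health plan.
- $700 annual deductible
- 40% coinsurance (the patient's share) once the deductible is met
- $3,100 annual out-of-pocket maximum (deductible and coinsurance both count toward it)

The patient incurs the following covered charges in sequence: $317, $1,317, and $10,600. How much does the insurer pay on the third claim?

#1 ($317): fully absorbed by the deductible. Cost to patient: $317. OOP to date $317. Plan pays $317 − $317 = $0.
#2 ($1,317): deductible takes $383, $934 remains; 40% of $934 = $373.60. Patient owes $756.60 (running OOP $1,073.60). Plan pays $1,317 − $756.60 = $560.40.
#3 ($10,600): deductible already satisfied, so patient's share is 40% × $10,600 = $4,240. OOP would hit $5,313.60 > $3,100, so the cap limits the patient to $3,100 − $1,073.60 = $2,026.40. Insurer: $10,600 − $2,026.40 = $8,573.60.

$8,573.60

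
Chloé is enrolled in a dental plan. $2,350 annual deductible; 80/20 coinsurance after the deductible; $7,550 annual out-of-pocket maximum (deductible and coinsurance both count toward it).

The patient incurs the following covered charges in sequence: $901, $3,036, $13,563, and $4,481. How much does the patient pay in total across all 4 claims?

Claim 1 ($901): entire amount goes to the deductible. Patient pays $901; OOP now $901.
Claim 2 ($3,036): $1,449 finishes the deductible; $1,587 goes to coinsurance; 20% of $1,587 = $317.40. Cost to patient: $1,766.40. OOP to date $2,667.40.
Claim 3 ($13,563): deductible already satisfied, so patient's share is 20% × $13,563 = $2,712.60. Patient pays $2,712.60; OOP now $5,380.
Claim 4 ($4,481): deductible met; 20% of $4,481 = $896.20. Patient owes $896.20 (running OOP $6,276.20).
Summing the patient's payments: $901 + $1,766.40 + $2,712.60 + $896.20 = $6,276.20.

$6,276.20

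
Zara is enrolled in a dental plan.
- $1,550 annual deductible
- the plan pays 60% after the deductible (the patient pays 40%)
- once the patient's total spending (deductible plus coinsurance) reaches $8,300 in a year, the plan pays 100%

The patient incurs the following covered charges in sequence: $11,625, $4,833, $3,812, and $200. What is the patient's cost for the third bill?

#1 ($11,625): $1,550 to deductible, leaving $10,075; 40% of $10,075 = $4,030. Patient pays $5,580; OOP now $5,580.
#2 ($4,833): 40% coinsurance on $4,833 = $1,933.20. Cost to patient: $1,933.20. OOP to date $7,513.20.
#3 ($3,812): deductible already satisfied, so patient's share is 40% × $3,812 = $1,524.80. That would push OOP to $9,038, over the $8,300 cap, so patient pays $8,300 − $7,513.20 = $786.80.

$786.80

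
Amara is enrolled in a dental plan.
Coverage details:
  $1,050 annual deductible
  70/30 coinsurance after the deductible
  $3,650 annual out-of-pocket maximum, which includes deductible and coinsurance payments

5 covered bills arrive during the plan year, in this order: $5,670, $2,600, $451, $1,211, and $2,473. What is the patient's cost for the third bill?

Claim 1 — $5,670: deductible takes $1,050, $4,620 remains; coinsurance $4,620 × 30% = $1,386. Patient pays $2,436; OOP now $2,436.
Claim 2 — $2,600: deductible met; 30% of $2,600 = $780. Patient owes $780 (running OOP $3,216).
Claim 3 — $451: deductible already satisfied, so patient's share is 30% × $451 = $135.30. Patient owes $135.30 (running OOP $3,351.30).

$135.30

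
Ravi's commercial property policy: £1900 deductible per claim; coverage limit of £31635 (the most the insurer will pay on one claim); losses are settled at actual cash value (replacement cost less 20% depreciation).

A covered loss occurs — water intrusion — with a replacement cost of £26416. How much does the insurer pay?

Actual cash value after 20% depreciation: £26416 × 80% = £21132.80.
Subtract the deductible: £21132.80 − £1900 = £19232.80.
£19232.80 ≤ £31635, so the limit doesn't bind; insurer pays £19232.80.

£19232.80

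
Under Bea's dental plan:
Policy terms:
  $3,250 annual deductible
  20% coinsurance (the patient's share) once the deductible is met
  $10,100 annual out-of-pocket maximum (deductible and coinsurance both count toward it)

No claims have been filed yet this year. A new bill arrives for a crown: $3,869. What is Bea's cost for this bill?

$3,373.80

The full $3,250 deductible is still open; $3,250 of this bill applies to it.
That leaves $3,869 − $3,250 = $619 for coinsurance.
20% of $619 = $123.80 falls to the patient.
Patient responsibility before any cap: $3,250 + $123.80 = $3,373.80.
Year-to-date out-of-pocket becomes $0 + $3,373.80 = $3,373.80, still under the $10,100 maximum, so no cap applies.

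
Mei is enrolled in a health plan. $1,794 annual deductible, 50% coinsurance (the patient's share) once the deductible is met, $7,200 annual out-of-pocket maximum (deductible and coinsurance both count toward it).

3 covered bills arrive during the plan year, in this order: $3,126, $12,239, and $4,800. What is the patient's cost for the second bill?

$4,740

Bill 1, $3,126: deductible takes $1,794, $1,332 remains; coinsurance $1,332 × 50% = $666. Cost to patient: $2,460. OOP to date $2,460.
Bill 2, $12,239: deductible already satisfied, so patient's share is 50% × $12,239 = $6,119.50. That would push OOP to $8,579.50, over the $7,200 cap, so patient pays $7,200 − $2,460 = $4,740.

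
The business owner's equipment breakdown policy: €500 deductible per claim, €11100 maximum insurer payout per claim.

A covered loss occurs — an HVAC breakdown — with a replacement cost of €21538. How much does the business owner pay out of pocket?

Less the €500 deductible: €21538 − €500 = €21038.
€21038 exceeds the €11100 limit, so the insurer pays the limit: €11100.
Business owner's share is the uncovered remainder: €21538 − €11100 = €10438.

€10438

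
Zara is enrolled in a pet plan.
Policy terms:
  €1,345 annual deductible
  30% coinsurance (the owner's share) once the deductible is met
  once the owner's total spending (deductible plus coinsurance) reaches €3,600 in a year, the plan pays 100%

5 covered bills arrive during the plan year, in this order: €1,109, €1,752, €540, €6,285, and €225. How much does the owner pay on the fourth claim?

€1,638.20

#1 (€1,109): fully absorbed by the deductible. Owner pays €1,109; OOP now €1,109.
#2 (€1,752): deductible takes €236, €1,516 remains; owner's 30% is €454.80. Owner owes €690.80 (running OOP €1,799.80).
#3 (€540): 30% coinsurance on €540 = €162. Cost to owner: €162. OOP to date €1,961.80.
#4 (€6,285): deductible already satisfied, so owner's share is 30% × €6,285 = €1,885.50. Adding that to €1,961.80 gives €3,847.30, past the €3,600 cap; owner pays only €3,600 − €1,961.80 = €1,638.20.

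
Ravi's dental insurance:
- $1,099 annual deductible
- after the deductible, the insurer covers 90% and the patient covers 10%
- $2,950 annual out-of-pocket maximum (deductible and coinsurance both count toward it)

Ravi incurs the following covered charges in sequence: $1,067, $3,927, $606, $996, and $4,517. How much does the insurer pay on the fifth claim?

$4,065.30

#1 ($1,067): fully absorbed by the deductible. Patient owes $1,067 (running OOP $1,067). Plan pays $1,067 − $1,067 = $0.
#2 ($3,927): $32 finishes the deductible; $3,895 goes to coinsurance; 10% of $3,895 = $389.50. Patient pays $421.50; OOP now $1,488.50. Insurer: $3,927 − $421.50 = $3,505.50.
#3 ($606): 10% coinsurance on $606 = $60.60. Patient pays $60.60; OOP now $1,549.10. Plan pays $606 − $60.60 = $545.40.
#4 ($996): deductible met; 10% of $996 = $99.60. Patient pays $99.60; OOP now $1,648.70. Insurer: $996 − $99.60 = $896.40.
#5 ($4,517): deductible met; 10% of $4,517 = $451.70. Patient owes $451.70 (running OOP $2,100.40). Insurer: $4,517 − $451.70 = $4,065.30.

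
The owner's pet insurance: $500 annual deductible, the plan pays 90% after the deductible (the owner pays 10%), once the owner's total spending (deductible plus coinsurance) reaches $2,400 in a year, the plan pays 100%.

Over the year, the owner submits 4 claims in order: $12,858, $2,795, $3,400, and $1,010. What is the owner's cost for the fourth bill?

$44.70

#1 ($12,858): deductible takes $500, $12,358 remains; 10% of $12,358 = $1,235.80. Cost to owner: $1,735.80. OOP to date $1,735.80.
#2 ($2,795): 10% coinsurance on $2,795 = $279.50. Owner owes $279.50 (running OOP $2,015.30).
#3 ($3,400): deductible already satisfied, so owner's share is 10% × $3,400 = $340. Owner pays $340; OOP now $2,355.30.
#4 ($1,010): 10% coinsurance on $1,010 = $101. Adding that to $2,355.30 gives $2,456.30, past the $2,400 cap; owner pays only $2,400 − $2,355.30 = $44.70.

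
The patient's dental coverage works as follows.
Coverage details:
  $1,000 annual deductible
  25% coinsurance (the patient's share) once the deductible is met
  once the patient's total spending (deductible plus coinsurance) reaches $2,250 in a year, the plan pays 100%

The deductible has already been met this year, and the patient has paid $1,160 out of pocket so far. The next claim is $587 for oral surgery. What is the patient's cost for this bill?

$146.75

The deductible is already satisfied, so the full bill goes to coinsurance.
Patient's 25% share of $587 is $146.75.
Year-to-date out-of-pocket becomes $1,160 + $146.75 = $1,306.75, still under the $2,250 maximum, so no cap applies.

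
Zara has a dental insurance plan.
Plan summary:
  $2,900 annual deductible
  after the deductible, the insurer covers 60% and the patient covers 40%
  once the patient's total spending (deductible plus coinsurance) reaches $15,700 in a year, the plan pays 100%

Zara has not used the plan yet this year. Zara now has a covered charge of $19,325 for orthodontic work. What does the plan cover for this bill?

$9,855

Nothing has been paid toward the $2,900 deductible, so the first $2,900 of this charge is applied there.
The remaining $16,425 (= $19,325 − $2,900) moves to coinsurance.
Coinsurance: $16,425 × 40% = $6,570.
So the patient owes $2,900 + $6,570 = $9,470 before any cap.
Cumulative spending $0 + $9,470 = $9,470 stays under the $15,700 maximum.
The insurer covers the remainder: $19,325 − $9,470 = $9,855.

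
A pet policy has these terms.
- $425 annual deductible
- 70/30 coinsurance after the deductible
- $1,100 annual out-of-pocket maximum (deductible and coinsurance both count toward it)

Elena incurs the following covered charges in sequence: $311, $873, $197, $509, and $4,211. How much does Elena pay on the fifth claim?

$235.50

Claim 1 ($311): all of it applies to the deductible. Cost to owner: $311. OOP to date $311.
Claim 2 ($873): $114 finishes the deductible; $759 goes to coinsurance; owner's 30% is $227.70. Owner pays $341.70; OOP now $652.70.
Claim 3 ($197): deductible already satisfied, so owner's share is 30% × $197 = $59.10. Owner owes $59.10 (running OOP $711.80).
Claim 4 ($509): deductible met; 30% of $509 = $152.70. Cost to owner: $152.70. OOP to date $864.50.
Claim 5 ($4,211): 30% coinsurance on $4,211 = $1,263.30. Adding that to $864.50 gives $2,127.80, past the $1,100 cap; owner pays only $1,100 − $864.50 = $235.50.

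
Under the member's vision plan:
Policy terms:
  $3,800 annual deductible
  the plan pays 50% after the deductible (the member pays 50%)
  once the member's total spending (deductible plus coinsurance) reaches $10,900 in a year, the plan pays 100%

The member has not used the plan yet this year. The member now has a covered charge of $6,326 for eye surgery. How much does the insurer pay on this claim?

$1,263

The full $3,800 deductible is still open; $3,800 of this bill applies to it.
After the $3,800 deductible portion, $6,326 − $3,800 = $2,526 is subject to coinsurance.
Coinsurance: $2,526 × 50% = $1,263.
That puts the member's cost at $3,800 + $1,263 = $5,063 before any cap.
Cumulative spending $0 + $5,063 = $5,063 stays under the $10,900 maximum.
Insurer pays the balance: $6,326 − $5,063 = $1,263.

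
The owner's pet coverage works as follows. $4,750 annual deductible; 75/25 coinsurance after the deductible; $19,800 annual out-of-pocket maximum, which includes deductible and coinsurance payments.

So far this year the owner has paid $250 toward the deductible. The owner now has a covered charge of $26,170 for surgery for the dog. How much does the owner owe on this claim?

$250 of the $4,750 deductible is already met, leaving $4,500.
That leaves $26,170 − $4,500 = $21,670 for coinsurance.
Owner's 25% share of $21,670 is $5,417.50.
Owner responsibility before any cap: $4,500 + $5,417.50 = $9,917.50.
Cumulative spending $250 + $9,917.50 = $10,167.50 stays under the $19,800 maximum.

$9,917.50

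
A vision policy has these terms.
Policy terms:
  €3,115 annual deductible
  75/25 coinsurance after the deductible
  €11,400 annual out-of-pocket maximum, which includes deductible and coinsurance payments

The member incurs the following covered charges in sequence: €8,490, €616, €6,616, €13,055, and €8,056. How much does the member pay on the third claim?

€1,654

#1 (€8,490): deductible takes €3,115, €5,375 remains; 25% of €5,375 = €1,343.75. Cost to member: €4,458.75. OOP to date €4,458.75.
#2 (€616): deductible met; 25% of €616 = €154. Member owes €154 (running OOP €4,612.75).
#3 (€6,616): deductible already satisfied, so member's share is 25% × €6,616 = €1,654. Member owes €1,654 (running OOP €6,266.75).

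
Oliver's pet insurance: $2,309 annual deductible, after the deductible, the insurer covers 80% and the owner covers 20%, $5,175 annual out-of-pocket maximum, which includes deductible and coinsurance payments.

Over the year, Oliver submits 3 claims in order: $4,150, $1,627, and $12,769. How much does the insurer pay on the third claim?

#1 ($4,150): $2,309 finishes the deductible; $1,841 goes to coinsurance; owner's 20% is $368.20. Owner pays $2,677.20; OOP now $2,677.20. Plan pays $4,150 − $2,677.20 = $1,472.80.
#2 ($1,627): deductible already satisfied, so owner's share is 20% × $1,627 = $325.40. Owner owes $325.40 (running OOP $3,002.60). Insurer: $1,627 − $325.40 = $1,301.60.
#3 ($12,769): deductible met; 20% of $12,769 = $2,553.80. OOP would hit $5,556.40 > $5,175, so the cap limits the owner to $5,175 − $3,002.60 = $2,172.40. Insurer: $12,769 − $2,172.40 = $10,596.60.

$10,596.60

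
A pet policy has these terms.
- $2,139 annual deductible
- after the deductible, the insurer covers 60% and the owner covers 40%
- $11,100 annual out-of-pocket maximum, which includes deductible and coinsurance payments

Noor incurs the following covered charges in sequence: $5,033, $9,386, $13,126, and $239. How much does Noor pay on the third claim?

Bill 1, $5,033: $2,139 finishes the deductible; $2,894 goes to coinsurance; coinsurance $2,894 × 40% = $1,157.60. Owner pays $3,296.60; OOP now $3,296.60.
Bill 2, $9,386: deductible met; 40% of $9,386 = $3,754.40. Owner pays $3,754.40; OOP now $7,051.
Bill 3, $13,126: deductible already satisfied, so owner's share is 40% × $13,126 = $5,250.40. Adding that to $7,051 gives $12,301.40, past the $11,100 cap; owner pays only $11,100 − $7,051 = $4,049.

$4,049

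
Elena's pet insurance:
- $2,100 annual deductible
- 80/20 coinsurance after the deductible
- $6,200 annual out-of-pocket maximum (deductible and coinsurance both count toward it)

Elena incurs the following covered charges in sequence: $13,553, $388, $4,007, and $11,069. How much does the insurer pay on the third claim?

$3,205.60

Claim 1 — $13,553: $2,100 finishes the deductible; $11,453 goes to coinsurance; 20% of $11,453 = $2,290.60. Owner owes $4,390.60 (running OOP $4,390.60). Plan pays $13,553 − $4,390.60 = $9,162.40.
Claim 2 — $388: 20% coinsurance on $388 = $77.60. Owner owes $77.60 (running OOP $4,468.20). Insurer: $388 − $77.60 = $310.40.
Claim 3 — $4,007: deductible already satisfied, so owner's share is 20% × $4,007 = $801.40. Cost to owner: $801.40. OOP to date $5,269.60. Insurer: $4,007 − $801.40 = $3,205.60.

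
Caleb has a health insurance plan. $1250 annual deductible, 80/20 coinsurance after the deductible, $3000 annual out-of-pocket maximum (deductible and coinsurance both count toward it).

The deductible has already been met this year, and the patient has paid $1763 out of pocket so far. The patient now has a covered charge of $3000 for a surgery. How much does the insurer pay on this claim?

With the deductible met, the entire $3000 is subject to coinsurance.
20% of $3000 = $600 falls to the patient.
Cumulative spending $1763 + $600 = $2363 stays under the $3000 maximum.
Insurer pays the balance: $3000 − $600 = $2400.

$2400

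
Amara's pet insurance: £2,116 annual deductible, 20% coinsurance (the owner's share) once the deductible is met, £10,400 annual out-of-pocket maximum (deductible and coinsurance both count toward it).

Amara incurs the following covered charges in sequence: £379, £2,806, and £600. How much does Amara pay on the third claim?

Claim 1 — £379: entire amount goes to the deductible. Owner pays £379; OOP now £379.
Claim 2 — £2,806: deductible takes £1,737, £1,069 remains; owner's 20% is £213.80. Cost to owner: £1,950.80. OOP to date £2,329.80.
Claim 3 — £600: 20% coinsurance on £600 = £120. Owner pays £120; OOP now £2,449.80.

£120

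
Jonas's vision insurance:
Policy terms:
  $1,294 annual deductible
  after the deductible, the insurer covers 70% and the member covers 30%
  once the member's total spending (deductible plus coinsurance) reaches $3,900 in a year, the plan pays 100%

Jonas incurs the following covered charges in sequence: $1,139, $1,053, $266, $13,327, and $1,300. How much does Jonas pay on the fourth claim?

Claim 1 ($1,139): entire amount goes to the deductible. Member pays $1,139; OOP now $1,139.
Claim 2 ($1,053): deductible takes $155, $898 remains; 30% of $898 = $269.40. Member pays $424.40; OOP now $1,563.40.
Claim 3 ($266): deductible met; 30% of $266 = $79.80. Member owes $79.80 (running OOP $1,643.20).
Claim 4 ($13,327): deductible already satisfied, so member's share is 30% × $13,327 = $3,998.10. That would push OOP to $5,641.30, over the $3,900 cap, so member pays $3,900 − $1,643.20 = $2,256.80.

$2,256.80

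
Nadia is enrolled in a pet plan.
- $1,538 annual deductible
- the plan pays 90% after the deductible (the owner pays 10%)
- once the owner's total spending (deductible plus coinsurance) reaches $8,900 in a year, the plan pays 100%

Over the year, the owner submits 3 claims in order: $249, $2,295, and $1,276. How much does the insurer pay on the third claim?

$1,148.40

Claim 1 — $249: entire amount goes to the deductible. Owner owes $249 (running OOP $249). Plan pays $249 − $249 = $0.
Claim 2 — $2,295: $1,289 finishes the deductible; $1,006 goes to coinsurance; 10% of $1,006 = $100.60. Owner owes $1,389.60 (running OOP $1,638.60). Plan pays $2,295 − $1,389.60 = $905.40.
Claim 3 — $1,276: 10% coinsurance on $1,276 = $127.60. Owner pays $127.60; OOP now $1,766.20. Plan pays $1,276 − $127.60 = $1,148.40.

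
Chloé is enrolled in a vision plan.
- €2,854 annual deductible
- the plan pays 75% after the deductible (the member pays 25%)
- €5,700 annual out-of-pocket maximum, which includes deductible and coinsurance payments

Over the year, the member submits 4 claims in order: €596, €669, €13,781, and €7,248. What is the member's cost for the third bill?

€4,435

#1 (€596): all of it applies to the deductible. Cost to member: €596. OOP to date €596.
#2 (€669): all of it applies to the deductible. Member pays €669; OOP now €1,265.
#3 (€13,781): deductible takes €1,589, €12,192 remains; 25% of €12,192 = €3,048. Together that's €1,589 + €3,048 = €4,637. Adding that to €1,265 gives €5,902, past the €5,700 cap; member pays only €5,700 − €1,265 = €4,435.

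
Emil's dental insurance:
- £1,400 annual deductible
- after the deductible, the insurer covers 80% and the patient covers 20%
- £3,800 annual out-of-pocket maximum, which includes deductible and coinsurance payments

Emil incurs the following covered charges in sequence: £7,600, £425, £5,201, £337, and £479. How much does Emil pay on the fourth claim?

Claim 1 (£7,600): £1,400 finishes the deductible; £6,200 goes to coinsurance; coinsurance £6,200 × 20% = £1,240. Patient pays £2,640; OOP now £2,640.
Claim 2 (£425): deductible met; 20% of £425 = £85. Patient pays £85; OOP now £2,725.
Claim 3 (£5,201): deductible already satisfied, so patient's share is 20% × £5,201 = £1,040.20. Patient owes £1,040.20 (running OOP £3,765.20).
Claim 4 (£337): deductible already satisfied, so patient's share is 20% × £337 = £67.40. OOP would hit £3,832.60 > £3,800, so the cap limits the patient to £3,800 − £3,765.20 = £34.80.

£34.80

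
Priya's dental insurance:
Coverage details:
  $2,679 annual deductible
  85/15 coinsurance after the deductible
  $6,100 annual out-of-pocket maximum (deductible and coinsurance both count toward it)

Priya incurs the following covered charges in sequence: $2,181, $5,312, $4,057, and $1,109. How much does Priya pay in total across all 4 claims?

$4,176

#1 ($2,181): all of it applies to the deductible. Cost to patient: $2,181. OOP to date $2,181.
#2 ($5,312): deductible takes $498, $4,814 remains; 15% of $4,814 = $722.10. Patient owes $1,220.10 (running OOP $3,401.10).
#3 ($4,057): deductible already satisfied, so patient's share is 15% × $4,057 = $608.55. Patient pays $608.55; OOP now $4,009.65.
#4 ($1,109): deductible met; 15% of $1,109 = $166.35. Patient pays $166.35; OOP now $4,176.
Total paid by the patient: $2,181 + $1,220.10 + $608.55 + $166.35 = $4,176.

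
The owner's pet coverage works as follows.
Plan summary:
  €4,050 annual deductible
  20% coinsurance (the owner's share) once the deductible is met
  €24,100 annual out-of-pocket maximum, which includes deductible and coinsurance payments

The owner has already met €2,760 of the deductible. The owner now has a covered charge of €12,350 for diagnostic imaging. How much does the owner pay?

€3,502

Remaining deductible: €4,050 − €2,760 = €1,290.
That leaves €12,350 − €1,290 = €11,060 for coinsurance.
Owner's 20% share of €11,060 is €2,212.
So the owner owes €1,290 + €2,212 = €3,502 before any cap.
Total out-of-pocket so far would be €2,760 + €3,502 = €6,262, below the €24,100 cap — no reduction.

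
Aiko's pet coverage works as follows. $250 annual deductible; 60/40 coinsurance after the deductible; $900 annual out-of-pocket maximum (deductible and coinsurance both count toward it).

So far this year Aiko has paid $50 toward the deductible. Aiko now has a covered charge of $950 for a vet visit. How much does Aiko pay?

$500

$50 of the $250 deductible is already met, leaving $200.
That leaves $950 − $200 = $750 for coinsurance.
40% of $750 = $300 falls to the owner.
Owner responsibility before any cap: $200 + $300 = $500.
Cumulative spending $50 + $500 = $550 stays under the $900 maximum.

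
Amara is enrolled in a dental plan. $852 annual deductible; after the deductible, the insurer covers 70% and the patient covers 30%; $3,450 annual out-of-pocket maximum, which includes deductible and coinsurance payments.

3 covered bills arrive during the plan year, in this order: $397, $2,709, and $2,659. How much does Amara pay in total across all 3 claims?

$2,325.90

Claim 1 — $397: fully absorbed by the deductible. Patient owes $397 (running OOP $397).
Claim 2 — $2,709: deductible takes $455, $2,254 remains; patient's 30% is $676.20. Patient pays $1,131.20; OOP now $1,528.20.
Claim 3 — $2,659: 30% coinsurance on $2,659 = $797.70. Cost to patient: $797.70. OOP to date $2,325.90.
Summing the patient's payments: $397 + $1,131.20 + $797.70 = $2,325.90.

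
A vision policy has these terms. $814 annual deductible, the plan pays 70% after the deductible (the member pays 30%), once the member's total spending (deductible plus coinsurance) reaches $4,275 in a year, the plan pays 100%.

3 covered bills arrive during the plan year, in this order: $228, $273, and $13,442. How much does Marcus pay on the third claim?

$3,774

#1 ($228): all of it applies to the deductible. Cost to member: $228. OOP to date $228.
#2 ($273): all of it applies to the deductible. Member pays $273; OOP now $501.
#3 ($13,442): $313 finishes the deductible; $13,129 goes to coinsurance; coinsurance $13,129 × 30% = $3,938.70. Deductible plus coinsurance: $313 + $3,938.70 = $4,251.70. OOP would hit $4,752.70 > $4,275, so the cap limits the member to $4,275 − $501 = $3,774.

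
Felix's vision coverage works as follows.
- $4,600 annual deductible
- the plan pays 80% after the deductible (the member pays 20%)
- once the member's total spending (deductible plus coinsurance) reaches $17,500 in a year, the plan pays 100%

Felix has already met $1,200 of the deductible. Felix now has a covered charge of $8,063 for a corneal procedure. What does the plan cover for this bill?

Remaining deductible: $4,600 − $1,200 = $3,400.
That leaves $8,063 − $3,400 = $4,663 for coinsurance.
Member's 20% share of $4,663 is $932.60.
Member responsibility before any cap: $3,400 + $932.60 = $4,332.60.
Total out-of-pocket so far would be $1,200 + $4,332.60 = $5,532.60, below the $17,500 cap — no reduction.
Insurer pays the balance: $8,063 − $4,332.60 = $3,730.40.

$3,730.40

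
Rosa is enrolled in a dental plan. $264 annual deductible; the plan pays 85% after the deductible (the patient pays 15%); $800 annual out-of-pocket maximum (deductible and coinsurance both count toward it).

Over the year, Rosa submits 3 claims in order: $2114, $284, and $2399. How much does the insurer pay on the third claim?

#1 ($2114): deductible takes $264, $1850 remains; patient's 15% is $277.50. Patient owes $541.50 (running OOP $541.50). Insurer: $2114 − $541.50 = $1572.50.
#2 ($284): 15% coinsurance on $284 = $42.60. Patient pays $42.60; OOP now $584.10. Insurer: $284 − $42.60 = $241.40.
#3 ($2399): deductible already satisfied, so patient's share is 15% × $2399 = $359.85. That would push OOP to $943.95, over the $800 cap, so patient pays $800 − $584.10 = $215.90. Insurer: $2399 − $215.90 = $2183.10.

$2183.10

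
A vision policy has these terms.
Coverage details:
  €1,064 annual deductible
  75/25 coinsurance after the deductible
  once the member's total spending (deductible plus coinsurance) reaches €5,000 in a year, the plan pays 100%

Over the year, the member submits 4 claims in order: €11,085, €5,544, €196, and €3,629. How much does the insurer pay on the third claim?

Bill 1, €11,085: €1,064 finishes the deductible; €10,021 goes to coinsurance; 25% of €10,021 = €2,505.25. Member owes €3,569.25 (running OOP €3,569.25). Plan pays €11,085 − €3,569.25 = €7,515.75.
Bill 2, €5,544: deductible met; 25% of €5,544 = €1,386. Member owes €1,386 (running OOP €4,955.25). Insurer: €5,544 − €1,386 = €4,158.
Bill 3, €196: deductible already satisfied, so member's share is 25% × €196 = €49. That would push OOP to €5,004.25, over the €5,000 cap, so member pays €5,000 − €4,955.25 = €44.75. Insurer: €196 − €44.75 = €151.25.

€151.25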